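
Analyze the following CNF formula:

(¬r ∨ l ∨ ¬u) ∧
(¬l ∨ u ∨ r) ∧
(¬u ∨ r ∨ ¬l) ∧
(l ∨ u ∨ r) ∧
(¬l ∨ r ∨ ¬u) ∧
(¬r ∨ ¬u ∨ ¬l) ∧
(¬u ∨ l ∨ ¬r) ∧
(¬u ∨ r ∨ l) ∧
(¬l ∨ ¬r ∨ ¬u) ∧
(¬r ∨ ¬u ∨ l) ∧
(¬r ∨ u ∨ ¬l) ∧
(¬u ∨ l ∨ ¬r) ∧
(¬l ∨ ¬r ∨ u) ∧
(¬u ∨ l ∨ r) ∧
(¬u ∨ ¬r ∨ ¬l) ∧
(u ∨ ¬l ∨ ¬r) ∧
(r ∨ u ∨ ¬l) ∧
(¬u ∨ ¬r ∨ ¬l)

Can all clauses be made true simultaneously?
Yes

Yes, the formula is satisfiable.

One satisfying assignment is: l=False, u=False, r=True

Verification: With this assignment, all 18 clauses evaluate to true.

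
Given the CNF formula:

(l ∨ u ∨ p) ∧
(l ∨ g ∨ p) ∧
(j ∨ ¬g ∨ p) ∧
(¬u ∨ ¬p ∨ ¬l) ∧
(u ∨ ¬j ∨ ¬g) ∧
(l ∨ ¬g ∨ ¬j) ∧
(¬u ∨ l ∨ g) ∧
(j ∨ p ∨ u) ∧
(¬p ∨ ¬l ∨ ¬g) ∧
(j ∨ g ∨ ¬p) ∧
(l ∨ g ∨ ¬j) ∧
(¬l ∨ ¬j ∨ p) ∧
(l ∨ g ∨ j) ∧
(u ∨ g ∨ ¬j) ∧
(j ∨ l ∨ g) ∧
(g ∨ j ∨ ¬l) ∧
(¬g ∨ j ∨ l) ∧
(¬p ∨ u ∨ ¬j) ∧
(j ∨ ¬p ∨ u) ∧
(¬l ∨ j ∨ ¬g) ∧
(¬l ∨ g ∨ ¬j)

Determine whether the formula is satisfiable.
No

No, the formula is not satisfiable.

No assignment of truth values to the variables can make all 21 clauses true simultaneously.

The formula is UNSAT (unsatisfiable).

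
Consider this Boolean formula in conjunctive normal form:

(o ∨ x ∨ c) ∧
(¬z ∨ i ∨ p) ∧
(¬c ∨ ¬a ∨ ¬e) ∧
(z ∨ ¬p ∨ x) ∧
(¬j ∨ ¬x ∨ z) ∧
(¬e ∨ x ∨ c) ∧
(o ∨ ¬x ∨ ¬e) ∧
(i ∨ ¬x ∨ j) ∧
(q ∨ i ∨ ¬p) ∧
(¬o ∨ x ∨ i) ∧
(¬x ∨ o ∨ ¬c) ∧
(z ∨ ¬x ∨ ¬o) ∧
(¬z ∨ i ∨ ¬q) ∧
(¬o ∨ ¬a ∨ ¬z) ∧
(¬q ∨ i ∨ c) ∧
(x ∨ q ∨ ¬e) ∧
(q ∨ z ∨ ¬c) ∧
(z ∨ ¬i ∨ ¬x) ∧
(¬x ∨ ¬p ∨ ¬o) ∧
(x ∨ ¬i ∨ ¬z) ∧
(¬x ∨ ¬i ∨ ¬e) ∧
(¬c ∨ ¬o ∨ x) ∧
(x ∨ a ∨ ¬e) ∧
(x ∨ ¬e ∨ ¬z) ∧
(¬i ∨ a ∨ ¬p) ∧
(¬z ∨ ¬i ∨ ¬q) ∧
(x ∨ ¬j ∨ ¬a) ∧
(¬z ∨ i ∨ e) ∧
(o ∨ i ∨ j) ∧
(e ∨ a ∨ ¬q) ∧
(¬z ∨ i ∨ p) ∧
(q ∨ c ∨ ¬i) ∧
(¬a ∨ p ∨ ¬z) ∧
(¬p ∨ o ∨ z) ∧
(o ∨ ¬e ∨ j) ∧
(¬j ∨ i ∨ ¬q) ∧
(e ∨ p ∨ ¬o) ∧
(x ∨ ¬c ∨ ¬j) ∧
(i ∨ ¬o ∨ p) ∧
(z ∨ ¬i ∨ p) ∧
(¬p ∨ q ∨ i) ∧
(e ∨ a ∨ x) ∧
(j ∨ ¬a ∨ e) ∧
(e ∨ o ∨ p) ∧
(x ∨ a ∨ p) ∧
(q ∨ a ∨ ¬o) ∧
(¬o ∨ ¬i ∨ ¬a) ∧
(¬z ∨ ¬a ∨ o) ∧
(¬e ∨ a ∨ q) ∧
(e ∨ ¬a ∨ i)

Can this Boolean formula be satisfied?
No

No, the formula is not satisfiable.

No assignment of truth values to the variables can make all 50 clauses true simultaneously.

The formula is UNSAT (unsatisfiable).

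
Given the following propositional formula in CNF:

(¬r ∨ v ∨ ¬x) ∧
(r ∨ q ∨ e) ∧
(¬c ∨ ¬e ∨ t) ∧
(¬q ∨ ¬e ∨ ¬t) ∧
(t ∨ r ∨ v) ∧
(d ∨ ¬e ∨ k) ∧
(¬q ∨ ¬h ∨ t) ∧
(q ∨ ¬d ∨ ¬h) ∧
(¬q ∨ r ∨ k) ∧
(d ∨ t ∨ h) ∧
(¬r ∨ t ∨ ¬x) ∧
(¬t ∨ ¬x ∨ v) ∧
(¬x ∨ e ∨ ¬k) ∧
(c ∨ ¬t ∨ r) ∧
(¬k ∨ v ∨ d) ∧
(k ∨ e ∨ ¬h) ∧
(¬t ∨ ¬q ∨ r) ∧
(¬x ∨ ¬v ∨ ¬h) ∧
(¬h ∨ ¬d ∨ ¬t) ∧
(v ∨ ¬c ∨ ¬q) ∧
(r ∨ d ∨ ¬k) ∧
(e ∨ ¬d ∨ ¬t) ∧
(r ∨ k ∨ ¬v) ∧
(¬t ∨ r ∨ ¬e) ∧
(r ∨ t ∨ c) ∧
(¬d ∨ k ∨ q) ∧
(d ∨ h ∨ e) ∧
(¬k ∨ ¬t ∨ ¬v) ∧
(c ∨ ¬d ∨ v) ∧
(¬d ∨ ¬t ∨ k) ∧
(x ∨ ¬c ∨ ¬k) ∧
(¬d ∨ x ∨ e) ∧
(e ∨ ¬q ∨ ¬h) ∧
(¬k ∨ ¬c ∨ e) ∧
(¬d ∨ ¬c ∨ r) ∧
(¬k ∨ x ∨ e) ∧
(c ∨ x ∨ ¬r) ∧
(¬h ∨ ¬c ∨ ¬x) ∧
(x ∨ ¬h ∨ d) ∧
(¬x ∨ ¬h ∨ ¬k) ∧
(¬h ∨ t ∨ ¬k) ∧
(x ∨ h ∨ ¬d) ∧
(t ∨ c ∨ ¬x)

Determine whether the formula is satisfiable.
No

No, the formula is not satisfiable.

No assignment of truth values to the variables can make all 43 clauses true simultaneously.

The formula is UNSAT (unsatisfiable).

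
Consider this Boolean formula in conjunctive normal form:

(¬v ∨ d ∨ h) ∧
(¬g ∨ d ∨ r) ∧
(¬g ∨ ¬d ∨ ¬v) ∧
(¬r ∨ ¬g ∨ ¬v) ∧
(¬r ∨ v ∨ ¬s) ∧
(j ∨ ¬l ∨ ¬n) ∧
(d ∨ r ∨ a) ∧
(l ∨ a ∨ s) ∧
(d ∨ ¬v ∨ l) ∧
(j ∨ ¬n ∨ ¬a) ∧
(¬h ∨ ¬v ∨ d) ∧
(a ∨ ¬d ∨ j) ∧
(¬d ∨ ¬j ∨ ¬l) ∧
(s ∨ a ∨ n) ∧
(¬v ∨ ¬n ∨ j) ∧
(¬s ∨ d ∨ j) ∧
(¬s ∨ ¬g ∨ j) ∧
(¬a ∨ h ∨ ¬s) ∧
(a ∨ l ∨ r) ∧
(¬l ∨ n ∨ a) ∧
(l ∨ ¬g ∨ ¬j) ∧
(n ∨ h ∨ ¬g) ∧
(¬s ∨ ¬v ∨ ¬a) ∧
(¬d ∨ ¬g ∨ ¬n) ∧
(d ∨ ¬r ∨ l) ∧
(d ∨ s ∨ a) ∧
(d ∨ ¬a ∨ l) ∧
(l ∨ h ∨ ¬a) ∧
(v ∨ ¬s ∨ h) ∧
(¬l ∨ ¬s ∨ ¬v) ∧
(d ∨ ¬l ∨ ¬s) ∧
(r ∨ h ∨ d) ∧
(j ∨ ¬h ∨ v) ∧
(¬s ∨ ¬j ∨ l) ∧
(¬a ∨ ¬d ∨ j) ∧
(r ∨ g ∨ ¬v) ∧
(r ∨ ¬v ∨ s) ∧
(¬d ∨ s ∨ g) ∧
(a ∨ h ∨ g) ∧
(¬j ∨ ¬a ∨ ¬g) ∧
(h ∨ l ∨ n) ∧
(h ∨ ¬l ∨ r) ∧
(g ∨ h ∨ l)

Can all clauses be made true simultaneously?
Yes

Yes, the formula is satisfiable.

One satisfying assignment is: v=False, h=False, a=True, s=False, r=True, g=False, j=False, n=False, l=True, d=False

Verification: With this assignment, all 43 clauses evaluate to true.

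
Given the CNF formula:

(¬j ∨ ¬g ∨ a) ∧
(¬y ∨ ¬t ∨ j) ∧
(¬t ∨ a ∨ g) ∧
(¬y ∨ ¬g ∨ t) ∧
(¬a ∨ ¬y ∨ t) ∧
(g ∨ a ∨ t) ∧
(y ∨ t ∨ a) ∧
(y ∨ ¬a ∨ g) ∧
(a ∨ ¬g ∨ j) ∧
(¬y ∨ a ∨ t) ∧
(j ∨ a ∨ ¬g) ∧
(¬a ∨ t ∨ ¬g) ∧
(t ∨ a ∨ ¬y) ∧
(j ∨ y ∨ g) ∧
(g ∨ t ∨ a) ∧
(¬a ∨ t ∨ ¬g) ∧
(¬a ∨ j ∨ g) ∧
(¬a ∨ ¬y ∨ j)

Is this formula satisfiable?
Yes

Yes, the formula is satisfiable.

One satisfying assignment is: j=False, y=False, a=True, g=True, t=True

Verification: With this assignment, all 18 clauses evaluate to true.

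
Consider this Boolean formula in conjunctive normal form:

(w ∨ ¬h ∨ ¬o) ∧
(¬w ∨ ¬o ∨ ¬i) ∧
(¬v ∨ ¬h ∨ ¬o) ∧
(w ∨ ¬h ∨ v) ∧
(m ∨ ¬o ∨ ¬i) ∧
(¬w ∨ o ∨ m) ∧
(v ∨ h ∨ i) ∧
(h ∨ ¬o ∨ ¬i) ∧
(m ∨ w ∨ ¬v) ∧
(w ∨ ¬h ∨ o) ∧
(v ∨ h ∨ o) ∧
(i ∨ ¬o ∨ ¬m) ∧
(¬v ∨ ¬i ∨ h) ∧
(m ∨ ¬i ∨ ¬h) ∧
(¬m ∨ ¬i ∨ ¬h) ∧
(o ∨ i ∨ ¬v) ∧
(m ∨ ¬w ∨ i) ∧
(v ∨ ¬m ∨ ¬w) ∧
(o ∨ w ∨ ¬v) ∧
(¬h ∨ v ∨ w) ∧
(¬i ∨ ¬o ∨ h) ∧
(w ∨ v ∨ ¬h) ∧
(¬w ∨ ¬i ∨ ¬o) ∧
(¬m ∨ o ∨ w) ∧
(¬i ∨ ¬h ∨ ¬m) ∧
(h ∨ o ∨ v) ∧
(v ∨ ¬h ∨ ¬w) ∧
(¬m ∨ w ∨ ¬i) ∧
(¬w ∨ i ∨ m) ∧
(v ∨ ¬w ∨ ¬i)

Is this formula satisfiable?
No

No, the formula is not satisfiable.

No assignment of truth values to the variables can make all 30 clauses true simultaneously.

The formula is UNSAT (unsatisfiable).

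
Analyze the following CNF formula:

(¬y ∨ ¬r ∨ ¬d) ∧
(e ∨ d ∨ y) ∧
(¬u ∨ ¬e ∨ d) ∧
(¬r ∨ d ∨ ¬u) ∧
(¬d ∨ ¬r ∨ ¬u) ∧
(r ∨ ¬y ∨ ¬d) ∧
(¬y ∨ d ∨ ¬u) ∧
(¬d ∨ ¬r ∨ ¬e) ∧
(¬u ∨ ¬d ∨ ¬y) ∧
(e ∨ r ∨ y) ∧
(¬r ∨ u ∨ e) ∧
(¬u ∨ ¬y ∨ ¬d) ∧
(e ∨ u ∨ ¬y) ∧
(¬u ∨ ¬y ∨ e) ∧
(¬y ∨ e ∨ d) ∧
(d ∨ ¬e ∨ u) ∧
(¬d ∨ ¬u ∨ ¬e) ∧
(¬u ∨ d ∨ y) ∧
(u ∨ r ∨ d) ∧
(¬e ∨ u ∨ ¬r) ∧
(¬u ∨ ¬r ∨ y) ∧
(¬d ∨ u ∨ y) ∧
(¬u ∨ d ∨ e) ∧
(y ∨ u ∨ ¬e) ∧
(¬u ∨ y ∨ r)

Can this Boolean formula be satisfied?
No

No, the formula is not satisfiable.

No assignment of truth values to the variables can make all 25 clauses true simultaneously.

The formula is UNSAT (unsatisfiable).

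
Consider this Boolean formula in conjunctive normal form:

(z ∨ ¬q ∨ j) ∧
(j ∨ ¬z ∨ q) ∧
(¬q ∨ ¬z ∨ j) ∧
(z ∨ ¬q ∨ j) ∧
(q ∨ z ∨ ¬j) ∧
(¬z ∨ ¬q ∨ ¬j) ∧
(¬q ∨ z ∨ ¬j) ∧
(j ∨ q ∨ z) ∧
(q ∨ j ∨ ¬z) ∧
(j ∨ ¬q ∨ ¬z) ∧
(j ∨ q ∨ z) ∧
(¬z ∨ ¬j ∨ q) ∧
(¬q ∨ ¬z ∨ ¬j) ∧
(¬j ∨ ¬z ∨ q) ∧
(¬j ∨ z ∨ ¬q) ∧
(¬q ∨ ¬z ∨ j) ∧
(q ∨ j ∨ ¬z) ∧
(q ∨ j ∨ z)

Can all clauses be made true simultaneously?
No

No, the formula is not satisfiable.

No assignment of truth values to the variables can make all 18 clauses true simultaneously.

The formula is UNSAT (unsatisfiable).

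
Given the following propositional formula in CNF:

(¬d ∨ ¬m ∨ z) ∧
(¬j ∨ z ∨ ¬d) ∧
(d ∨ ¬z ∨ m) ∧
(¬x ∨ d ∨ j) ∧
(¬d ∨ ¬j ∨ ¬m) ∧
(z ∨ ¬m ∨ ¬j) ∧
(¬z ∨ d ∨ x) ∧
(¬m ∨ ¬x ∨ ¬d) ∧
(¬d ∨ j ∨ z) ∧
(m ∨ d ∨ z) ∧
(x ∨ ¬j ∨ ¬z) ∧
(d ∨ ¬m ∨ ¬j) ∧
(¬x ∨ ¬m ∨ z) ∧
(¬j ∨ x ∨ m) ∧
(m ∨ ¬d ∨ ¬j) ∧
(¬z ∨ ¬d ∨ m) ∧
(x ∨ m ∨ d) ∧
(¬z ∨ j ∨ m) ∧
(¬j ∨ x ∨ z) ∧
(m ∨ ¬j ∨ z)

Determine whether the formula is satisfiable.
Yes

Yes, the formula is satisfiable.

One satisfying assignment is: x=False, j=False, m=True, d=False, z=False

Verification: With this assignment, all 20 clauses evaluate to true.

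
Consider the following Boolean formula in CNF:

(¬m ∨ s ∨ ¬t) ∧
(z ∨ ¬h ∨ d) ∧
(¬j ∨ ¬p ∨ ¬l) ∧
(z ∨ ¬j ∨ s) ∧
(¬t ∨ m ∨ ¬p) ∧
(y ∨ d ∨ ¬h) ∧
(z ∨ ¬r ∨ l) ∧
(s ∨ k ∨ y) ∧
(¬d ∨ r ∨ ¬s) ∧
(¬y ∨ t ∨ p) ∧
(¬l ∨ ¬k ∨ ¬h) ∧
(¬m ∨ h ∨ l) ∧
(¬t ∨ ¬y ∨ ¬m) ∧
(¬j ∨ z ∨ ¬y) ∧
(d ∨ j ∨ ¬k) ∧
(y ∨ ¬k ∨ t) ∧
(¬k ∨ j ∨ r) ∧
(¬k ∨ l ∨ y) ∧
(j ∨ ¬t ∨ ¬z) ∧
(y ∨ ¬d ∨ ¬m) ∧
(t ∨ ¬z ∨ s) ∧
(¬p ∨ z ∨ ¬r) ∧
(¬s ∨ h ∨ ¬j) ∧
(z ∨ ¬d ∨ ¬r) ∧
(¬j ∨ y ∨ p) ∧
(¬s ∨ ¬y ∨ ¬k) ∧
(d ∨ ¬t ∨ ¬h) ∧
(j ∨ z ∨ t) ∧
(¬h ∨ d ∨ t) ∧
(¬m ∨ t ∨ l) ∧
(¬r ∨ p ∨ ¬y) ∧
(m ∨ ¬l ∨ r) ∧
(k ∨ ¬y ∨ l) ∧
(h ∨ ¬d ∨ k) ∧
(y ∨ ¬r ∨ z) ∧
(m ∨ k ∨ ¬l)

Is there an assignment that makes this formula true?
Yes

Yes, the formula is satisfiable.

One satisfying assignment is: k=False, s=True, p=False, r=False, m=False, t=True, j=False, z=False, h=False, l=False, d=False, y=False

Verification: With this assignment, all 36 clauses evaluate to true.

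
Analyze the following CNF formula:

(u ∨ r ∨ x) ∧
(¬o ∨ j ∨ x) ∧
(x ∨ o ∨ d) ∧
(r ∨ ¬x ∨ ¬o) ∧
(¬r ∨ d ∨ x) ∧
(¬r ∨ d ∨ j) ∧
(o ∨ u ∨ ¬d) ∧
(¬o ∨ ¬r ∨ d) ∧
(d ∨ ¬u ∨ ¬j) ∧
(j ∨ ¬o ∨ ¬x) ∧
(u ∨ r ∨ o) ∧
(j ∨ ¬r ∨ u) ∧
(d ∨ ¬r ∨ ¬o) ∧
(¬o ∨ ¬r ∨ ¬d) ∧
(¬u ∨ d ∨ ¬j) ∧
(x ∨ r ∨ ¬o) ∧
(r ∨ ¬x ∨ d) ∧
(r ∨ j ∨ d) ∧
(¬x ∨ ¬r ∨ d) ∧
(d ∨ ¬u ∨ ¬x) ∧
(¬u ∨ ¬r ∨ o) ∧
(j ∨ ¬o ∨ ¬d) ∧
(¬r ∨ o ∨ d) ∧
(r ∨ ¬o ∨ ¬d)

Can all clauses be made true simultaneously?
Yes

Yes, the formula is satisfiable.

One satisfying assignment is: u=True, j=False, d=True, x=False, r=False, o=False

Verification: With this assignment, all 24 clauses evaluate to true.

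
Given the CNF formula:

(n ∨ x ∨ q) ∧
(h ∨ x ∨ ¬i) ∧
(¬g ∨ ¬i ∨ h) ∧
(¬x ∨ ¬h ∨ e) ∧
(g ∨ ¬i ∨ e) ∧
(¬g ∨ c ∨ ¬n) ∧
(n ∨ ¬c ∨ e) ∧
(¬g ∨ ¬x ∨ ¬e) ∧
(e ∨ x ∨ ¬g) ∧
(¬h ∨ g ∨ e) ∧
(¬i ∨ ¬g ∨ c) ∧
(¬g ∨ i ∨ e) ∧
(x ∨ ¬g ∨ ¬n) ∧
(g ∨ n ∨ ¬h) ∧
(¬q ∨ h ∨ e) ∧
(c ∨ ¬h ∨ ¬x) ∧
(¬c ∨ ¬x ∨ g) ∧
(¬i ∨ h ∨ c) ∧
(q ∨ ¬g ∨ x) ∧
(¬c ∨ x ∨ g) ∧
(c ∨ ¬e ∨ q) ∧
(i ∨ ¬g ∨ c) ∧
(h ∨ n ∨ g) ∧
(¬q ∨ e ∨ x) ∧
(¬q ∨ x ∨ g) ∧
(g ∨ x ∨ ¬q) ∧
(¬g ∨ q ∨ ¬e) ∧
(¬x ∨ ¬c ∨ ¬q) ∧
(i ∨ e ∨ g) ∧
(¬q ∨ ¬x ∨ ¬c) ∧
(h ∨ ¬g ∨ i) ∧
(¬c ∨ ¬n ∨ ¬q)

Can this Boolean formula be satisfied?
Yes

Yes, the formula is satisfiable.

One satisfying assignment is: h=False, g=False, x=True, e=True, q=True, i=False, n=True, c=False

Verification: With this assignment, all 32 clauses evaluate to true.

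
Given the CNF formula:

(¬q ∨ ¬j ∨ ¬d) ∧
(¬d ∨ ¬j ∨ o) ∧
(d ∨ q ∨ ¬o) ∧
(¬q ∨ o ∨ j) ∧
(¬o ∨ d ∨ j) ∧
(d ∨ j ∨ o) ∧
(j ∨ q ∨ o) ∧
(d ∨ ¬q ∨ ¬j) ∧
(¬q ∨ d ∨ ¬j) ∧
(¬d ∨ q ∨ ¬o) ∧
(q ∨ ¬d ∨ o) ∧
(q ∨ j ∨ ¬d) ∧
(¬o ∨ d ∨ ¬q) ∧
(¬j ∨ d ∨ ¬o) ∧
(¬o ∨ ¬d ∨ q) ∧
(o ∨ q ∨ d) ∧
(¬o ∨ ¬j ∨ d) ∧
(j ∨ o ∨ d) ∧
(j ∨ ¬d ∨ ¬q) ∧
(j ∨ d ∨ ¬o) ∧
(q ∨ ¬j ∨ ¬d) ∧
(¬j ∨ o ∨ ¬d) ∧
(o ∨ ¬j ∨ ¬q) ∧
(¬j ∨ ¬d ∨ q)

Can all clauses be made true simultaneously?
No

No, the formula is not satisfiable.

No assignment of truth values to the variables can make all 24 clauses true simultaneously.

The formula is UNSAT (unsatisfiable).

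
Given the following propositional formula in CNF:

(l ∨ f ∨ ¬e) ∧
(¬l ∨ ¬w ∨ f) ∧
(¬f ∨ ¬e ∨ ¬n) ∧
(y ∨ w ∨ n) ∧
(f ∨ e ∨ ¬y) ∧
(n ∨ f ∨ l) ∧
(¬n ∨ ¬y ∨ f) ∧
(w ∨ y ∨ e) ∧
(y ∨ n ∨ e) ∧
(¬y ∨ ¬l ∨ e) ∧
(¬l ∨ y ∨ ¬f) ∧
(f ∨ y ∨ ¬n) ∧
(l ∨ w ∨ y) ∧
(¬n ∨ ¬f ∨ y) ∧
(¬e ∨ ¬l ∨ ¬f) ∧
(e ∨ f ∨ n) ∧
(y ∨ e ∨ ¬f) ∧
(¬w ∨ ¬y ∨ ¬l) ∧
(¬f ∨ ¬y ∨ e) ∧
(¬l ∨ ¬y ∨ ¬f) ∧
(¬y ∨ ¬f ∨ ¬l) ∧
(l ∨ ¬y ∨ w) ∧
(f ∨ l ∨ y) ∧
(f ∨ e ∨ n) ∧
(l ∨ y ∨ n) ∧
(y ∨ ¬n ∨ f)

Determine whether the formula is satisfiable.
Yes

Yes, the formula is satisfiable.

One satisfying assignment is: e=True, f=True, y=True, n=False, l=False, w=True

Verification: With this assignment, all 26 clauses evaluate to true.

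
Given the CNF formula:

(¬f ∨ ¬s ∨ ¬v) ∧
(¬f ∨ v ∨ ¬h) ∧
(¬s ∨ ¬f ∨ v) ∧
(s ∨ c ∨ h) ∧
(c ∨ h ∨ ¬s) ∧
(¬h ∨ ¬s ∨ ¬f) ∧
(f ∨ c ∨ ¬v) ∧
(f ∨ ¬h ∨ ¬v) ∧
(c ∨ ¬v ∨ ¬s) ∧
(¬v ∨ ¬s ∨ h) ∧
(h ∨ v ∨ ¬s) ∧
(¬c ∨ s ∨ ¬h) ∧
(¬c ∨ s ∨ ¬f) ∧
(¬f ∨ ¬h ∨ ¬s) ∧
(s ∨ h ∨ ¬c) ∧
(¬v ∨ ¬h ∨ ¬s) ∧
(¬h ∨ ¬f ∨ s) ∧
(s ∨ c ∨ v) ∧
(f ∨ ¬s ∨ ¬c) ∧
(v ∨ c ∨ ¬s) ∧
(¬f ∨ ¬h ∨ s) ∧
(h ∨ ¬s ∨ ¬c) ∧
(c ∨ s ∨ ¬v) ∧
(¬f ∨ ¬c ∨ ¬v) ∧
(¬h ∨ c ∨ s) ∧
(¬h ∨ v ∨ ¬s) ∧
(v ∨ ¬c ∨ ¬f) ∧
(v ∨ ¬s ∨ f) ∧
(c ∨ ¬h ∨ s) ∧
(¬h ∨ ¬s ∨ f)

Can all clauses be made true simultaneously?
No

No, the formula is not satisfiable.

No assignment of truth values to the variables can make all 30 clauses true simultaneously.

The formula is UNSAT (unsatisfiable).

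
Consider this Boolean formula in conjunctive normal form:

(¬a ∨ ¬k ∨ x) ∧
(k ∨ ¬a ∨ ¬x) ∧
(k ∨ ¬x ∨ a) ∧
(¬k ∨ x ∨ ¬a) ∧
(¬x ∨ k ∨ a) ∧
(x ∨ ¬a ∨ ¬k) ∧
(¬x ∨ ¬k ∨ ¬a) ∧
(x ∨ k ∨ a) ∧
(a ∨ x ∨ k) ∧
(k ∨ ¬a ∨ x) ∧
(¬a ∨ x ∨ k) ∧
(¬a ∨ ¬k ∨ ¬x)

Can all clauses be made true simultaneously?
Yes

Yes, the formula is satisfiable.

One satisfying assignment is: k=True, a=False, x=False

Verification: With this assignment, all 12 clauses evaluate to true.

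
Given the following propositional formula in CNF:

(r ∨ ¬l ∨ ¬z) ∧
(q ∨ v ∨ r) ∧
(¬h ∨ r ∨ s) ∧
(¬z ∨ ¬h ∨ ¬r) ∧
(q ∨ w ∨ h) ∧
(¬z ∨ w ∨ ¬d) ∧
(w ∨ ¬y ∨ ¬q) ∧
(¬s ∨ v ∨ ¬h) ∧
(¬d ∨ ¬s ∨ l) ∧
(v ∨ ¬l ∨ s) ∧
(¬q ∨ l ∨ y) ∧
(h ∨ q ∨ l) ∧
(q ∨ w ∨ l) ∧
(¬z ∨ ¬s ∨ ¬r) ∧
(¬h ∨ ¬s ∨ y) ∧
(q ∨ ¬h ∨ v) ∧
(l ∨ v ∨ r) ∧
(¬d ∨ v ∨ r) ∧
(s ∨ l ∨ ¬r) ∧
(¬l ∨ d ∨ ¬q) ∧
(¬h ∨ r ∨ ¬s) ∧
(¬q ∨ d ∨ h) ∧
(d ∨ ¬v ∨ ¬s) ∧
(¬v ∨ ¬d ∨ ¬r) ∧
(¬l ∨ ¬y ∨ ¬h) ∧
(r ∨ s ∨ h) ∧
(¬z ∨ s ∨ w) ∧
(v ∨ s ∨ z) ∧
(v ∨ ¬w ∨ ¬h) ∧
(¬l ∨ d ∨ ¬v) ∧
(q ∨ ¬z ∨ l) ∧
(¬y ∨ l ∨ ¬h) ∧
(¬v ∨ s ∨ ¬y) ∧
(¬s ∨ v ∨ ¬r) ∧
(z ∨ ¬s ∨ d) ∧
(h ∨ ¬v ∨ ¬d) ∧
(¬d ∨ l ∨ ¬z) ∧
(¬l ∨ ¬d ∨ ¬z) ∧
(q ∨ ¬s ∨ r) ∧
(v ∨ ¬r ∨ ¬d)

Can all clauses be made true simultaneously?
No

No, the formula is not satisfiable.

No assignment of truth values to the variables can make all 40 clauses true simultaneously.

The formula is UNSAT (unsatisfiable).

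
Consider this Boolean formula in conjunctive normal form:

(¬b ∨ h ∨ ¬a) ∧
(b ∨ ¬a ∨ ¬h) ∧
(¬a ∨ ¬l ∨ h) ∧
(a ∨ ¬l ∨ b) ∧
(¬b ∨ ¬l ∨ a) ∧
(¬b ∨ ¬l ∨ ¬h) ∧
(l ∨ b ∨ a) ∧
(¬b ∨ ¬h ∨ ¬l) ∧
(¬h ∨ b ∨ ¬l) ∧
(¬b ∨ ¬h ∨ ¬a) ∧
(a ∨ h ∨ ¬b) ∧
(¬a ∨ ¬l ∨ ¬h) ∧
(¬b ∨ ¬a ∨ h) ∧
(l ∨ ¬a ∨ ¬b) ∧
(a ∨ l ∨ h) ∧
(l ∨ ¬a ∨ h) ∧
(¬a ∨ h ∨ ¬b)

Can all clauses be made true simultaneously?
Yes

Yes, the formula is satisfiable.

One satisfying assignment is: l=False, h=True, b=True, a=False

Verification: With this assignment, all 17 clauses evaluate to true.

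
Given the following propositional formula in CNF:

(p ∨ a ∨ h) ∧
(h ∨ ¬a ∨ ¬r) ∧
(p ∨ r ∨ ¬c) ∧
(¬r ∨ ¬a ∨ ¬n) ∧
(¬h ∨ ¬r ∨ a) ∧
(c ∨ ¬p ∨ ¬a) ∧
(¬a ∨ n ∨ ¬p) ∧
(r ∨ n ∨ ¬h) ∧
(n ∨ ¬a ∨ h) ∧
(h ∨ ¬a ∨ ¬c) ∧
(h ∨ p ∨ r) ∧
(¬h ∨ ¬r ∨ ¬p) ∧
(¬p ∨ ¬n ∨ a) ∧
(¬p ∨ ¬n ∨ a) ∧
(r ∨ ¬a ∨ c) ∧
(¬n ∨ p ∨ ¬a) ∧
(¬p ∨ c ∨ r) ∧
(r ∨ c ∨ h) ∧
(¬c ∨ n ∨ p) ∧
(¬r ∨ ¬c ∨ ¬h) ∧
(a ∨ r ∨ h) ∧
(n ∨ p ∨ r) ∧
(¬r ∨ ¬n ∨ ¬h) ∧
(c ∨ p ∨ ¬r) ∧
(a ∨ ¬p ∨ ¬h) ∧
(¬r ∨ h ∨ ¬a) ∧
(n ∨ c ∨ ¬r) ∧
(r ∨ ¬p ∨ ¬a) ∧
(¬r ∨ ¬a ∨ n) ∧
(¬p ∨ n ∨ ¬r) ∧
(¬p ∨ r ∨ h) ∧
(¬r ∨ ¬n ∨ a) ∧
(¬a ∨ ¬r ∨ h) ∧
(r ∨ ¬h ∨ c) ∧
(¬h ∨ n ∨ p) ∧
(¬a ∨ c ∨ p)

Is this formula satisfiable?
No

No, the formula is not satisfiable.

No assignment of truth values to the variables can make all 36 clauses true simultaneously.

The formula is UNSAT (unsatisfiable).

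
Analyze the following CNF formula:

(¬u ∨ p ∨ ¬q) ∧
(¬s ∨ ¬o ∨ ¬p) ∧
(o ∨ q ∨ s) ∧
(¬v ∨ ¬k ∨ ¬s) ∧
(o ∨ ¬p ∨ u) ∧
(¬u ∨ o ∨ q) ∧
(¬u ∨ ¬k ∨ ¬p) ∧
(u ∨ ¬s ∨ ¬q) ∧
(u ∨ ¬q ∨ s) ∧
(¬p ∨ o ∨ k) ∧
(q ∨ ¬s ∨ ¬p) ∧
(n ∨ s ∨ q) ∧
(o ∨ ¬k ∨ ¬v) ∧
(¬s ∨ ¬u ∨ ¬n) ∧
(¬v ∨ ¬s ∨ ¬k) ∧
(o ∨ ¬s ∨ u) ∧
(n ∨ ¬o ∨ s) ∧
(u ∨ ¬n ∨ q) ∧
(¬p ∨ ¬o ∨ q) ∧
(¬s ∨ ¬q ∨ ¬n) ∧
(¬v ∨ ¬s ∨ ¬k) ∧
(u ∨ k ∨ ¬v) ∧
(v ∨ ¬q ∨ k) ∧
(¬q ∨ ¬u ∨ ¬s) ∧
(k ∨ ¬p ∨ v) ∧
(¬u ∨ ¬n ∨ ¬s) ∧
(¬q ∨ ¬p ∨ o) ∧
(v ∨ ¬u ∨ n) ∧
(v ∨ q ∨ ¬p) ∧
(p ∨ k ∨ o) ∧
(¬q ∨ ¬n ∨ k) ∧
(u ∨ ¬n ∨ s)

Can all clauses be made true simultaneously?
Yes

Yes, the formula is satisfiable.

One satisfying assignment is: p=False, k=False, q=False, u=False, s=True, n=False, o=True, v=False

Verification: With this assignment, all 32 clauses evaluate to true.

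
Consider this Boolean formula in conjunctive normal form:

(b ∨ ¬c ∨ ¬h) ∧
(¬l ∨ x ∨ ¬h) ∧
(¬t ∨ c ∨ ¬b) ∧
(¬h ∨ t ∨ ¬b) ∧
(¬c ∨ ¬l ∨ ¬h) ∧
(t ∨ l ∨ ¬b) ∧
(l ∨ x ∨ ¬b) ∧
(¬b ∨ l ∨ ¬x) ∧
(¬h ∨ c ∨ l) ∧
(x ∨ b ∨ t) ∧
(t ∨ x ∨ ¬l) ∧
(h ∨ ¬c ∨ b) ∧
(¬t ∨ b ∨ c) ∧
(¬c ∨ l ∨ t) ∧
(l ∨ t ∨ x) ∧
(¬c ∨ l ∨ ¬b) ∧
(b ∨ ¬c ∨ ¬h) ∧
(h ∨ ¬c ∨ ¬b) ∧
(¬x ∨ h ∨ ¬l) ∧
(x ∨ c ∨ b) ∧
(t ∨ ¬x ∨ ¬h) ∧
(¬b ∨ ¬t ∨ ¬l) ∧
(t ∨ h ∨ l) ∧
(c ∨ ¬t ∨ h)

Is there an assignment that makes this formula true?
No

No, the formula is not satisfiable.

No assignment of truth values to the variables can make all 24 clauses true simultaneously.

The formula is UNSAT (unsatisfiable).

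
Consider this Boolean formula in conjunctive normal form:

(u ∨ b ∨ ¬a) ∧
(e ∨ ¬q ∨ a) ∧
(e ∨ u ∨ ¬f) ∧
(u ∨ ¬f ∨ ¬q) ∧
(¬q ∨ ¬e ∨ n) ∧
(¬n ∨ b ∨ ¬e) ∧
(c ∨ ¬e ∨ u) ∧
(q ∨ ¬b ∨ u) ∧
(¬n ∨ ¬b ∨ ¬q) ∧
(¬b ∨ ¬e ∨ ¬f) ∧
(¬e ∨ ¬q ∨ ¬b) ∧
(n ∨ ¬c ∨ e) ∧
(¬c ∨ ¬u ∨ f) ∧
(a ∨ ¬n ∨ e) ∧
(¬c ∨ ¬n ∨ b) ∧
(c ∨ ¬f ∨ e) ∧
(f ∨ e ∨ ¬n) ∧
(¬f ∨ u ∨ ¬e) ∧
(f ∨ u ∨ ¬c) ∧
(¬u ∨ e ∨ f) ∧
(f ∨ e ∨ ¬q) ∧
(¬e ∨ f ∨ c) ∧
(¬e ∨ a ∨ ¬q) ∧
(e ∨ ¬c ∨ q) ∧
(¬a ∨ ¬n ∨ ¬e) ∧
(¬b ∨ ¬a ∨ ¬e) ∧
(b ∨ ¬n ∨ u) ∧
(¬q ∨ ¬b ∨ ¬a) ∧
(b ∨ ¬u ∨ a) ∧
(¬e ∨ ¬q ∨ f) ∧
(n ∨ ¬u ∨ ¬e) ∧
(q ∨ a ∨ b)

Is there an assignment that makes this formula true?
No

No, the formula is not satisfiable.

No assignment of truth values to the variables can make all 32 clauses true simultaneously.

The formula is UNSAT (unsatisfiable).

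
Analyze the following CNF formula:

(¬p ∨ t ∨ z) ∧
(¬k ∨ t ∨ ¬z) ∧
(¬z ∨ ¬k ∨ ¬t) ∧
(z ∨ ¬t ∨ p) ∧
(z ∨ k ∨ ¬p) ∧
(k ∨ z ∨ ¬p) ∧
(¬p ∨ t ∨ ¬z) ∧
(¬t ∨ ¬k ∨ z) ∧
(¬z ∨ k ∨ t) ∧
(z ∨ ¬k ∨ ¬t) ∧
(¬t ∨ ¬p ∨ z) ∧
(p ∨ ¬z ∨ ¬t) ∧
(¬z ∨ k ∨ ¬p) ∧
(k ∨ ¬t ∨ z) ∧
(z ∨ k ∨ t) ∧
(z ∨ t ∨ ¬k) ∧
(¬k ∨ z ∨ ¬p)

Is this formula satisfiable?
No

No, the formula is not satisfiable.

No assignment of truth values to the variables can make all 17 clauses true simultaneously.

The formula is UNSAT (unsatisfiable).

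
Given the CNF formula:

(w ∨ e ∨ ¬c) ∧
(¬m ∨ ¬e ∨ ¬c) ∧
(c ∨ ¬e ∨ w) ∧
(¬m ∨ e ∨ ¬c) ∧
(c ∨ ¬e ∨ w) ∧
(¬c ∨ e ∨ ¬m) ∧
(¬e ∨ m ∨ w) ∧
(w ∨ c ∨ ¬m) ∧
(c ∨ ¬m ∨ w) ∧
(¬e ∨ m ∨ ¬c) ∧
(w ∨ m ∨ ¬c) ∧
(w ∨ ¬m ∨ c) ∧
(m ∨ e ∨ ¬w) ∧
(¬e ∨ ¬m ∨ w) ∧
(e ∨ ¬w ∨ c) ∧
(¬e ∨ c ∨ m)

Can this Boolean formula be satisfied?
Yes

Yes, the formula is satisfiable.

One satisfying assignment is: m=False, e=False, w=False, c=False

Verification: With this assignment, all 16 clauses evaluate to true.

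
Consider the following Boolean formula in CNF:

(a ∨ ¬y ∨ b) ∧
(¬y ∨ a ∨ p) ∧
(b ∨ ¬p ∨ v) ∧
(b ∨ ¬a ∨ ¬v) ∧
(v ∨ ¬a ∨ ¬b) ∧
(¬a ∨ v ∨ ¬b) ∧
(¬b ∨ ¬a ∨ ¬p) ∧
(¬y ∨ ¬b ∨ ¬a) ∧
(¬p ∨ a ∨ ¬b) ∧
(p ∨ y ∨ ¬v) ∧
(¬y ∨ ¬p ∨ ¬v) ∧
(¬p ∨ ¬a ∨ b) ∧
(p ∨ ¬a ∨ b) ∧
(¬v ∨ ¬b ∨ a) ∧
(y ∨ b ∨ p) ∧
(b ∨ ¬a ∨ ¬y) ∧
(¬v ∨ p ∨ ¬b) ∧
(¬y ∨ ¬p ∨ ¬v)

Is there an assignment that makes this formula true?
Yes

Yes, the formula is satisfiable.

One satisfying assignment is: y=False, b=True, a=False, p=False, v=False

Verification: With this assignment, all 18 clauses evaluate to true.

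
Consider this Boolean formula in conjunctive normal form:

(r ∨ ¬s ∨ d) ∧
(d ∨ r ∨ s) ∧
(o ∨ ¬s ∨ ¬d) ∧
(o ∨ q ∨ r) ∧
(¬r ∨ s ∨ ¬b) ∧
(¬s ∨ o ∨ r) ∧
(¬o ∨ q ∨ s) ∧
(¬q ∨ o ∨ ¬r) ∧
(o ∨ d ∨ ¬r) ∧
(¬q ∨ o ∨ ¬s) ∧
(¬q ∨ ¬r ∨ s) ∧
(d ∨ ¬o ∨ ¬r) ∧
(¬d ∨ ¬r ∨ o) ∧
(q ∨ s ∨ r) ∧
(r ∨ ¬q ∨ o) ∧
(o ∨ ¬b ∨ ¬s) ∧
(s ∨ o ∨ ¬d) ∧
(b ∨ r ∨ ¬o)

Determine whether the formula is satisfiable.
Yes

Yes, the formula is satisfiable.

One satisfying assignment is: o=True, b=True, s=True, r=False, d=True, q=False

Verification: With this assignment, all 18 clauses evaluate to true.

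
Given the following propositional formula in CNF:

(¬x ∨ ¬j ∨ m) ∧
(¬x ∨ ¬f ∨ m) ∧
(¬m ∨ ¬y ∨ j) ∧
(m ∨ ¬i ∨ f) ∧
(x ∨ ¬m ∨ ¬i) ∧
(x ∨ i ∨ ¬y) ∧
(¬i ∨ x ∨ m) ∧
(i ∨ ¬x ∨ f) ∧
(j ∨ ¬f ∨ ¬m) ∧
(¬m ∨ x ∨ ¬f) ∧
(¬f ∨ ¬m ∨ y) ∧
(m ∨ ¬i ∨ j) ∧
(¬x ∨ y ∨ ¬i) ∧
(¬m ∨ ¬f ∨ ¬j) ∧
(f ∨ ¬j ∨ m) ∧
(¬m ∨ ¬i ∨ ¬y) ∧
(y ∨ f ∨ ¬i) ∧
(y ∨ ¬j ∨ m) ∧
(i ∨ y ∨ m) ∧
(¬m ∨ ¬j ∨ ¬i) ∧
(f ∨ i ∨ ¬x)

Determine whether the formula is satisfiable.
Yes

Yes, the formula is satisfiable.

One satisfying assignment is: m=True, j=False, x=False, y=False, f=False, i=False

Verification: With this assignment, all 21 clauses evaluate to true.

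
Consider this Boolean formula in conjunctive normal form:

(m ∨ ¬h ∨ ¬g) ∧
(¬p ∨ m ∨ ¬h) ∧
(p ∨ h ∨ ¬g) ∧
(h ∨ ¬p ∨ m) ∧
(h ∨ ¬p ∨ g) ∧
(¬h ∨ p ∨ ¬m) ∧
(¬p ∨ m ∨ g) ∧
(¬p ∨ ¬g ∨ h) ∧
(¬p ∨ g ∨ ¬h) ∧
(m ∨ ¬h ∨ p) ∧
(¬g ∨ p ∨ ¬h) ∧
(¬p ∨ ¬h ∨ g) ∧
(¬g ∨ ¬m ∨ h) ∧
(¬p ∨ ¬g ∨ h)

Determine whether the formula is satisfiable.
Yes

Yes, the formula is satisfiable.

One satisfying assignment is: m=False, p=False, g=False, h=False

Verification: With this assignment, all 14 clauses evaluate to true.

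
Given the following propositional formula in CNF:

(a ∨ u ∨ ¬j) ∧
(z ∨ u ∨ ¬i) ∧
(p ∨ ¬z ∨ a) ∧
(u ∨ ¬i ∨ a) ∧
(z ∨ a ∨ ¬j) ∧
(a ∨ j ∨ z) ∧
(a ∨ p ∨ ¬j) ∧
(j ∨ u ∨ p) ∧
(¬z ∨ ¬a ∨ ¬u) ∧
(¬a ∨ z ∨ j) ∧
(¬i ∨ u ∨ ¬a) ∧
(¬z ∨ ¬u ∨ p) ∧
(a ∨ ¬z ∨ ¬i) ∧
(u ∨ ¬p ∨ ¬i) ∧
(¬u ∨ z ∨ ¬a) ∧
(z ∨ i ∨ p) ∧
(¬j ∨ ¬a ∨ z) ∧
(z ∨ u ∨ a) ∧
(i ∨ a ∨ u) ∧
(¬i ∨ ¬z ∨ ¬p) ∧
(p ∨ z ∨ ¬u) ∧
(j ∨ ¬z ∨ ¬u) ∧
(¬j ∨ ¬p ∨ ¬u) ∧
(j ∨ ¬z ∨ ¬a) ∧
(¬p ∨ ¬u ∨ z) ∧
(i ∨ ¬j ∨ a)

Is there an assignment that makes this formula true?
Yes

Yes, the formula is satisfiable.

One satisfying assignment is: a=True, u=False, z=True, p=True, j=True, i=False

Verification: With this assignment, all 26 clauses evaluate to true.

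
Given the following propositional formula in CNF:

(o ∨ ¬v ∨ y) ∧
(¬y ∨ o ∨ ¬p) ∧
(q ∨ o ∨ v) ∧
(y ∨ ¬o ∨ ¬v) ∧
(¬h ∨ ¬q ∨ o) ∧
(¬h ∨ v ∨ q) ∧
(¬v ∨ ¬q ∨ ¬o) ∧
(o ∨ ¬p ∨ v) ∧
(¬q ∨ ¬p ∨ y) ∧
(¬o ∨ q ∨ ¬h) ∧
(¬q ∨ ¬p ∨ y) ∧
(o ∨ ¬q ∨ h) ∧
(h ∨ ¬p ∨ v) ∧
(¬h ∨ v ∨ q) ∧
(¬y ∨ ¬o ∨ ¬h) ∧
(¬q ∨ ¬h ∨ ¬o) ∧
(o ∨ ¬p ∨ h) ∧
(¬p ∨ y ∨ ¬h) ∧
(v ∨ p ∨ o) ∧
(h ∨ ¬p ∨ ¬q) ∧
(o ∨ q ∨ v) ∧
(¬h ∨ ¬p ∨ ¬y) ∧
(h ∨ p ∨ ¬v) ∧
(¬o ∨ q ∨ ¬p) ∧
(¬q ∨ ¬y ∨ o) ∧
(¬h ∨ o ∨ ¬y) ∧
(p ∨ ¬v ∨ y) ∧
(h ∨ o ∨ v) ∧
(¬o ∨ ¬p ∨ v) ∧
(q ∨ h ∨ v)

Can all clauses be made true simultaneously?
Yes

Yes, the formula is satisfiable.

One satisfying assignment is: q=True, o=True, y=True, v=False, h=False, p=False

Verification: With this assignment, all 30 clauses evaluate to true.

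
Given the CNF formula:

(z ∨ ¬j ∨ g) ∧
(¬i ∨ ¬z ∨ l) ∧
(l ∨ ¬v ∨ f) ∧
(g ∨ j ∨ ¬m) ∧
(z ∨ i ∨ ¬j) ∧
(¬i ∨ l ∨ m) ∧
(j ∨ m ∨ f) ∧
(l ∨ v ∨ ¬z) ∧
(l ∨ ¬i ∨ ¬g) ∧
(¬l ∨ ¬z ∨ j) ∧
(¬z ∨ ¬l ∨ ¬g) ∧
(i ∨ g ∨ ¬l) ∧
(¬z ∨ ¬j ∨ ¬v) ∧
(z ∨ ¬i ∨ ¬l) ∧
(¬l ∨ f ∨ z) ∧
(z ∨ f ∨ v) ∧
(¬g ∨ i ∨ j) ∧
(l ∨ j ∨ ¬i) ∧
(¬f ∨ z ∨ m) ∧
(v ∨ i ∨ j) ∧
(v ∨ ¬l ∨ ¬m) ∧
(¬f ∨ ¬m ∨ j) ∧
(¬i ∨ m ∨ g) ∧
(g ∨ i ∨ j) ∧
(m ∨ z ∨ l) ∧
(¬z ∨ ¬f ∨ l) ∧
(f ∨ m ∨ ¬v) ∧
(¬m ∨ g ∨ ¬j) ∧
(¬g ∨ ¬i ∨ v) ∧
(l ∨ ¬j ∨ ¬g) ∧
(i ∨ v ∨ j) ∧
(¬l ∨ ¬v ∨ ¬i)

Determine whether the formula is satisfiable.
No

No, the formula is not satisfiable.

No assignment of truth values to the variables can make all 32 clauses true simultaneously.

The formula is UNSAT (unsatisfiable).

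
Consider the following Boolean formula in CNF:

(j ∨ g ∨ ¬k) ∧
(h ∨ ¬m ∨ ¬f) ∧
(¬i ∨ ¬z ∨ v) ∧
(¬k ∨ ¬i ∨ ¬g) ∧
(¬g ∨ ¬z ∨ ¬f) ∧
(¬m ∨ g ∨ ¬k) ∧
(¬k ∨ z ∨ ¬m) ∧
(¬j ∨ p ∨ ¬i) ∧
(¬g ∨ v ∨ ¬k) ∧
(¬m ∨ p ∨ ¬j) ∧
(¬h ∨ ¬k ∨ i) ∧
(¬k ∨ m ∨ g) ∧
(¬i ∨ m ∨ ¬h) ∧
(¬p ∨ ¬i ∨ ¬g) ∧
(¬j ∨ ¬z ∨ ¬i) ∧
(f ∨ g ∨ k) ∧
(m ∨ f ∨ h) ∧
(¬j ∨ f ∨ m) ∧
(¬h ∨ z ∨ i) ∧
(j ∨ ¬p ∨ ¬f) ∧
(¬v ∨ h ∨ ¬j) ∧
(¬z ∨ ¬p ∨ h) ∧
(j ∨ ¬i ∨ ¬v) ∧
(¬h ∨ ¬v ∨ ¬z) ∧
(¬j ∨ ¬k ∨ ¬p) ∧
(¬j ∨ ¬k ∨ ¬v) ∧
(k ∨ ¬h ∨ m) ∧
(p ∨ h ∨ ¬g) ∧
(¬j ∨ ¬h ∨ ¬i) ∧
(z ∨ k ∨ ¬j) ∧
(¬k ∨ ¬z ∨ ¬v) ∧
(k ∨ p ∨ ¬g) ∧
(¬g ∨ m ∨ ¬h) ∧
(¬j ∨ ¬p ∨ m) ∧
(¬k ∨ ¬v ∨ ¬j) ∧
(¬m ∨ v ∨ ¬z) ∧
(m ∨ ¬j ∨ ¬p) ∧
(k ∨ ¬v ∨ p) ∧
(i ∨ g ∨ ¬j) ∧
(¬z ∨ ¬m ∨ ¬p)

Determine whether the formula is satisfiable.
Yes

Yes, the formula is satisfiable.

One satisfying assignment is: f=True, i=False, k=False, j=False, p=False, v=False, m=False, z=False, g=False, h=False

Verification: With this assignment, all 40 clauses evaluate to true.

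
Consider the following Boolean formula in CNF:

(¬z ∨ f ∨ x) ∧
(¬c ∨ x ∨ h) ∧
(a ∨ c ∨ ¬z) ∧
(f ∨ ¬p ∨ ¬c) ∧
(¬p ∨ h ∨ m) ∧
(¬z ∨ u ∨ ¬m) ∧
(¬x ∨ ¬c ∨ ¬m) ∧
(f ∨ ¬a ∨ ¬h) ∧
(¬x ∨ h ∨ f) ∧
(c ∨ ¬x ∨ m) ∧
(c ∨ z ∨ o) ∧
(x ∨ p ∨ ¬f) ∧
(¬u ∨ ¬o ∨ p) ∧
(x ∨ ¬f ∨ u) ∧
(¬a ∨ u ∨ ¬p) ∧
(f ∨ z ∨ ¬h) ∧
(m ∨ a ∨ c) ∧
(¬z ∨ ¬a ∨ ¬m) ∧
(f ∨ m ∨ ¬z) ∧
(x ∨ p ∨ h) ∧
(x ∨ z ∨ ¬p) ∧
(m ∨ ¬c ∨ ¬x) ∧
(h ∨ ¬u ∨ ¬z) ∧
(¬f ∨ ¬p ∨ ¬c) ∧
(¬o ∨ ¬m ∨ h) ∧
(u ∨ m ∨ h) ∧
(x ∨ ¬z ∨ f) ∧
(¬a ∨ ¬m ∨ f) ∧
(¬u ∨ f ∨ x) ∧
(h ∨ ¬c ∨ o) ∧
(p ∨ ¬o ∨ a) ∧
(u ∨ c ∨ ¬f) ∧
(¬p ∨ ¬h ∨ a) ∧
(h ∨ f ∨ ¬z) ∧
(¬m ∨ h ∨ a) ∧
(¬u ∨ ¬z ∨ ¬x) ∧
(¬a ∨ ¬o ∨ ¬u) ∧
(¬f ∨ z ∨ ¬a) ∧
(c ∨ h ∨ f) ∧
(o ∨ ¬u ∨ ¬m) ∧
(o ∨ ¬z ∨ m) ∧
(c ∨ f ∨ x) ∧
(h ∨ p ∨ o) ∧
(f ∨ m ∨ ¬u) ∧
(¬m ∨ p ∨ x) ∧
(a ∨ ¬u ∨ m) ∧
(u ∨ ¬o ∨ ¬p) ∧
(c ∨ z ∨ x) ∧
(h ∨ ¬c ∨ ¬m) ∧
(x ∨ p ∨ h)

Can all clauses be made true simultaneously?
No

No, the formula is not satisfiable.

No assignment of truth values to the variables can make all 50 clauses true simultaneously.

The formula is UNSAT (unsatisfiable).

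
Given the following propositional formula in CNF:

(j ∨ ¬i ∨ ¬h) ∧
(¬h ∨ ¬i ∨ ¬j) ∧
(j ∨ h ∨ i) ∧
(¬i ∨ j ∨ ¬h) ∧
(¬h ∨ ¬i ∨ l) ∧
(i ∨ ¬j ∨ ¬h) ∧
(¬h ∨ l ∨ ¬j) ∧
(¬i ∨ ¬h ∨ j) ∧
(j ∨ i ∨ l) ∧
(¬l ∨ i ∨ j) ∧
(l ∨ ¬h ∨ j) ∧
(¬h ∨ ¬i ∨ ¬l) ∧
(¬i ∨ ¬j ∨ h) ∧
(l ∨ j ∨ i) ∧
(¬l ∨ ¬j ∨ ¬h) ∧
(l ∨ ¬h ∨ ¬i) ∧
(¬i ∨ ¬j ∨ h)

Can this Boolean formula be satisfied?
Yes

Yes, the formula is satisfiable.

One satisfying assignment is: j=True, l=False, h=False, i=False

Verification: With this assignment, all 17 clauses evaluate to true.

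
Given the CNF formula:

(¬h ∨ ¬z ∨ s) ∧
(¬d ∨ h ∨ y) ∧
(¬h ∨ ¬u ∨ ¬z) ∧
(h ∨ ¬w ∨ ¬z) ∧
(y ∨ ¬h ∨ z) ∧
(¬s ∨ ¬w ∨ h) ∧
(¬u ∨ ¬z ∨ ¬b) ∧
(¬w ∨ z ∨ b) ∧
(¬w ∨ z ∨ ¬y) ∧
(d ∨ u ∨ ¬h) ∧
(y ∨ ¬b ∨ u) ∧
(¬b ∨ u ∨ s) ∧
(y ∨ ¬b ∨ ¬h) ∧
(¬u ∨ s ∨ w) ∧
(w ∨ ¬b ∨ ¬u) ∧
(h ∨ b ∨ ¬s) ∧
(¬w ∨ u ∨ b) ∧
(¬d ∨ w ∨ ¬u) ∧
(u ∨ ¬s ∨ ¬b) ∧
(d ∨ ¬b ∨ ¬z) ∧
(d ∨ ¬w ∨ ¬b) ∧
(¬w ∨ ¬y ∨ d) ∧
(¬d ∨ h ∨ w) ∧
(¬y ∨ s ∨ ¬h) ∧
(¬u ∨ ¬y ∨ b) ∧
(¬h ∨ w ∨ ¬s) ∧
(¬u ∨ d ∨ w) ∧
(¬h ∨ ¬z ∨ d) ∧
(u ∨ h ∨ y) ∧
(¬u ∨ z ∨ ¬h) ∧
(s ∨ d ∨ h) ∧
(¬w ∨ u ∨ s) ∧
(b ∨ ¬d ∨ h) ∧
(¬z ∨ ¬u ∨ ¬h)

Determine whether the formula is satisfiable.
No

No, the formula is not satisfiable.

No assignment of truth values to the variables can make all 34 clauses true simultaneously.

The formula is UNSAT (unsatisfiable).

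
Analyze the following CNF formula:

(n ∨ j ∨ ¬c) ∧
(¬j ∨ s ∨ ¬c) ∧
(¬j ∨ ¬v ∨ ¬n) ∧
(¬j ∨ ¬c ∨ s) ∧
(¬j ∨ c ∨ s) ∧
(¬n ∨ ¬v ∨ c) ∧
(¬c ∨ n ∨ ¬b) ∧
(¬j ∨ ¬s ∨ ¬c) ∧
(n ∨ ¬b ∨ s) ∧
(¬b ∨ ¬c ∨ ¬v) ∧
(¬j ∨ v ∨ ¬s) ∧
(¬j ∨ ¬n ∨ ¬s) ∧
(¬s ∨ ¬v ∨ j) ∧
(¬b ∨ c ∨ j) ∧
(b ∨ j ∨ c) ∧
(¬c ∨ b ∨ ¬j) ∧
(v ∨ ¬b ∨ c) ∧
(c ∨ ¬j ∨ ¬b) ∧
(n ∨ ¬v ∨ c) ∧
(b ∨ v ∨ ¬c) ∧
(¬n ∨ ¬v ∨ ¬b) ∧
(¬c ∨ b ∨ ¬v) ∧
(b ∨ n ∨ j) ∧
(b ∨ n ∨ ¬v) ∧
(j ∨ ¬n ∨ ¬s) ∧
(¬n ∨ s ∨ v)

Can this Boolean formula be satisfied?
No

No, the formula is not satisfiable.

No assignment of truth values to the variables can make all 26 clauses true simultaneously.

The formula is UNSAT (unsatisfiable).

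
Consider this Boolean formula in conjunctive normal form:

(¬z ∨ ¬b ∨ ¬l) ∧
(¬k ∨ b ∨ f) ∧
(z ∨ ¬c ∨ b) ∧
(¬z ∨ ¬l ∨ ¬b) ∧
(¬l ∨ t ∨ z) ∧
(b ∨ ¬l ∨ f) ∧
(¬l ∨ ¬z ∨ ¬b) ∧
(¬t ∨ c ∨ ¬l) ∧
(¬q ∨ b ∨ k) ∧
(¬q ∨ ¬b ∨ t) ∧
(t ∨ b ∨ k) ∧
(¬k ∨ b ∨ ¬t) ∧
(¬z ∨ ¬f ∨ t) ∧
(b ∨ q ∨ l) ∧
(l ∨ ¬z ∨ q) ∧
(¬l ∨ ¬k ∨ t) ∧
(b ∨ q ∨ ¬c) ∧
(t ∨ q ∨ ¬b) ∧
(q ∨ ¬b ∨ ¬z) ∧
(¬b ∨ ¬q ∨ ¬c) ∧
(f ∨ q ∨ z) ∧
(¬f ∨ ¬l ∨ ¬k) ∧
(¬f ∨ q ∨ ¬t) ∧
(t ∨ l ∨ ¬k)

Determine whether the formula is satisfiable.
Yes

Yes, the formula is satisfiable.

One satisfying assignment is: l=False, b=True, q=True, f=True, k=False, t=True, c=False, z=True

Verification: With this assignment, all 24 clauses evaluate to true.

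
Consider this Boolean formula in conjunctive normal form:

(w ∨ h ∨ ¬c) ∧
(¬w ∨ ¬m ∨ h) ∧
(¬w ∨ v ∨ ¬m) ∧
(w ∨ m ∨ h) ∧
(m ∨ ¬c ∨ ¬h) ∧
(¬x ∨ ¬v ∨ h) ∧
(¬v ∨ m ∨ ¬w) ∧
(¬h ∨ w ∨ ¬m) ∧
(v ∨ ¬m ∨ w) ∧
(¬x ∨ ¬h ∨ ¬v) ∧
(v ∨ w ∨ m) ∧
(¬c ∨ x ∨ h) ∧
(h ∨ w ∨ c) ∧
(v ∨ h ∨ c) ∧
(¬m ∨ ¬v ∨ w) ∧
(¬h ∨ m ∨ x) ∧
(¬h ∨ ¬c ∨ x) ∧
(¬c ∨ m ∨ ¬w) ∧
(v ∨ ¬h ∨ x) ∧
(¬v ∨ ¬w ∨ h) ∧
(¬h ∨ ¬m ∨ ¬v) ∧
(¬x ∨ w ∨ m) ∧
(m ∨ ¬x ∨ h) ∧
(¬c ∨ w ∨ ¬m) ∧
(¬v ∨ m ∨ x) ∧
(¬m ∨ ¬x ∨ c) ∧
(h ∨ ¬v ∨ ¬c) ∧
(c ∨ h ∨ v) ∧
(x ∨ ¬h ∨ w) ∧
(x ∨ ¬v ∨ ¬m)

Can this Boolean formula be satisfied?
Yes

Yes, the formula is satisfiable.

One satisfying assignment is: h=True, v=False, x=True, c=False, m=False, w=True

Verification: With this assignment, all 30 clauses evaluate to true.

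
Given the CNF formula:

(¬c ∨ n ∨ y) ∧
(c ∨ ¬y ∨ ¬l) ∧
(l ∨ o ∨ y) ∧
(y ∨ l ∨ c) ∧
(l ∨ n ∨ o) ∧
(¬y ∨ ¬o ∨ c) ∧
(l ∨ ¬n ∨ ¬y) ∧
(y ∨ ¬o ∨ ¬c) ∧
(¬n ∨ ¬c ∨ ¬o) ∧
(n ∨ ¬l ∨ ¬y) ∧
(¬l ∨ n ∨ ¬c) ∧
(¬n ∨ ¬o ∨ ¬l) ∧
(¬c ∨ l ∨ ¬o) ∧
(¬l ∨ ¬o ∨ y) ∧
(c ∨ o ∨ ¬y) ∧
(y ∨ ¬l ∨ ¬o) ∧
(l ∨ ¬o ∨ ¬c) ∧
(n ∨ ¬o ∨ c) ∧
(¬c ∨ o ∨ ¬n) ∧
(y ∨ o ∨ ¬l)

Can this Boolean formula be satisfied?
No

No, the formula is not satisfiable.

No assignment of truth values to the variables can make all 20 clauses true simultaneously.

The formula is UNSAT (unsatisfiable).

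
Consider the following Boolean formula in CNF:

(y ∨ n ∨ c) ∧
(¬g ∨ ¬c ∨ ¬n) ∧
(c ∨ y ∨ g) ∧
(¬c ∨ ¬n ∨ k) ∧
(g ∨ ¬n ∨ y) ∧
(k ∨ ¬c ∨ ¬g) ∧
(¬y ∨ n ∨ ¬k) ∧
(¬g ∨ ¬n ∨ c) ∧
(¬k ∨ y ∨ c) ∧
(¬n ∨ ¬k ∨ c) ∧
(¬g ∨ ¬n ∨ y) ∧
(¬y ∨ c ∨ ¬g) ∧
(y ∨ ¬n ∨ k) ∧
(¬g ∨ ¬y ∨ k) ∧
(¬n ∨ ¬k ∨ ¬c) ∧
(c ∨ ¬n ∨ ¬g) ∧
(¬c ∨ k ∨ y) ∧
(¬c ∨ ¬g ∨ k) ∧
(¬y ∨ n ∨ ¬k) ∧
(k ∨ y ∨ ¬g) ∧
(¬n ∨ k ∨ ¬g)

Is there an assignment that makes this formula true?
Yes

Yes, the formula is satisfiable.

One satisfying assignment is: c=False, y=True, n=False, k=False, g=False

Verification: With this assignment, all 21 clauses evaluate to true.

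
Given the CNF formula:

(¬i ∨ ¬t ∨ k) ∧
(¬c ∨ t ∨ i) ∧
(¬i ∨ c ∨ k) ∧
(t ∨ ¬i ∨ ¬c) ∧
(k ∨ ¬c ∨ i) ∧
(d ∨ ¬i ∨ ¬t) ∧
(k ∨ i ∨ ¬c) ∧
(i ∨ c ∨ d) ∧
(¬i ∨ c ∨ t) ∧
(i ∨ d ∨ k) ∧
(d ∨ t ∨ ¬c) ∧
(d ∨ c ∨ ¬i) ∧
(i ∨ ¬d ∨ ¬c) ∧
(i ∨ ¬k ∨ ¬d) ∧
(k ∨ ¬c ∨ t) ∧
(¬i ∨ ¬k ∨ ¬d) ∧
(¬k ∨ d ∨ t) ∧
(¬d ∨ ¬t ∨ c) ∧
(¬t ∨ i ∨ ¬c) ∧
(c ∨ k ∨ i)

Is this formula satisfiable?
No

No, the formula is not satisfiable.

No assignment of truth values to the variables can make all 20 clauses true simultaneously.

The formula is UNSAT (unsatisfiable).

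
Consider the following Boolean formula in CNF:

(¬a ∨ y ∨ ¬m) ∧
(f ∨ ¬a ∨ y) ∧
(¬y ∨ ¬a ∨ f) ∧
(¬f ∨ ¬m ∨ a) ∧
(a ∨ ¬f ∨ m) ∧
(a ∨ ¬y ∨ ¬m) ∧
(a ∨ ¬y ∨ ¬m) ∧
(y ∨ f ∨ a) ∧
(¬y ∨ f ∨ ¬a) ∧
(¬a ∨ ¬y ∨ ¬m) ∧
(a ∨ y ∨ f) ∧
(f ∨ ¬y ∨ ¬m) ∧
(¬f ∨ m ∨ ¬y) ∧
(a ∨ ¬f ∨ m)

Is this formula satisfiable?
Yes

Yes, the formula is satisfiable.

One satisfying assignment is: a=False, y=True, m=False, f=False

Verification: With this assignment, all 14 clauses evaluate to true.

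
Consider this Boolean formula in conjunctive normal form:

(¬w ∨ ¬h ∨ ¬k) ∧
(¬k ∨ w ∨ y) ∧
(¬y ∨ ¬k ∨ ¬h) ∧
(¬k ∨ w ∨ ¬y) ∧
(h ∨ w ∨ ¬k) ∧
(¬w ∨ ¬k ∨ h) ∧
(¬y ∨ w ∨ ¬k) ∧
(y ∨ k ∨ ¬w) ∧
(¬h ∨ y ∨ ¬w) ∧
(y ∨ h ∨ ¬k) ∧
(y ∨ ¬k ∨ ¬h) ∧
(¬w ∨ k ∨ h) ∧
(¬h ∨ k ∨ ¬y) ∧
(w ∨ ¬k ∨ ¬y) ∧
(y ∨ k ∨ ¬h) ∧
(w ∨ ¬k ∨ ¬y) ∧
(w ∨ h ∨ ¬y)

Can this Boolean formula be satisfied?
Yes

Yes, the formula is satisfiable.

One satisfying assignment is: h=False, y=False, w=False, k=False

Verification: With this assignment, all 17 clauses evaluate to true.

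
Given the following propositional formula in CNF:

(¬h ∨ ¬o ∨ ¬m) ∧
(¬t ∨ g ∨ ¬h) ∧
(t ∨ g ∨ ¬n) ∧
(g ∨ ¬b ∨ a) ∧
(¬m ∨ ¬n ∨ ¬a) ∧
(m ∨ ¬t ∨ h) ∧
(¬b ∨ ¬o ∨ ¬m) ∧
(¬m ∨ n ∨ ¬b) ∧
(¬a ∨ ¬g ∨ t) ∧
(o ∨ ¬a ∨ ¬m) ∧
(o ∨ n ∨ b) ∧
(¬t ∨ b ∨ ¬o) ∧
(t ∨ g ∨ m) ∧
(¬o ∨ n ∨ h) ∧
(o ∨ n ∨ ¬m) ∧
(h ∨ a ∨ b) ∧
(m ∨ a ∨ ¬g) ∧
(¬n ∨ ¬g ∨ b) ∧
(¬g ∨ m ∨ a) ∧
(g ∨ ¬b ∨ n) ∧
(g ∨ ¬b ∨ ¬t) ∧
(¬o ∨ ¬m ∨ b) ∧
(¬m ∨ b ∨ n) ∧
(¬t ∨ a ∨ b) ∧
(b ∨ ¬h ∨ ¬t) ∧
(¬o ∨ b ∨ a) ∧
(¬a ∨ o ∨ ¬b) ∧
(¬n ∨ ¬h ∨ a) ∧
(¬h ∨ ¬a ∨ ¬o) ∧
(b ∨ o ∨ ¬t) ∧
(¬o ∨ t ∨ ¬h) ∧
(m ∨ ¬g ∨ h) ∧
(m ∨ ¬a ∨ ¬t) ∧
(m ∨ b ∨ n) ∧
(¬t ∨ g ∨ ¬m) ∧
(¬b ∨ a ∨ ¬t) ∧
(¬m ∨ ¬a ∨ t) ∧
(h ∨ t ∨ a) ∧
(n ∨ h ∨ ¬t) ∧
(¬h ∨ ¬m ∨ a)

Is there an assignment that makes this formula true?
No

No, the formula is not satisfiable.

No assignment of truth values to the variables can make all 40 clauses true simultaneously.

The formula is UNSAT (unsatisfiable).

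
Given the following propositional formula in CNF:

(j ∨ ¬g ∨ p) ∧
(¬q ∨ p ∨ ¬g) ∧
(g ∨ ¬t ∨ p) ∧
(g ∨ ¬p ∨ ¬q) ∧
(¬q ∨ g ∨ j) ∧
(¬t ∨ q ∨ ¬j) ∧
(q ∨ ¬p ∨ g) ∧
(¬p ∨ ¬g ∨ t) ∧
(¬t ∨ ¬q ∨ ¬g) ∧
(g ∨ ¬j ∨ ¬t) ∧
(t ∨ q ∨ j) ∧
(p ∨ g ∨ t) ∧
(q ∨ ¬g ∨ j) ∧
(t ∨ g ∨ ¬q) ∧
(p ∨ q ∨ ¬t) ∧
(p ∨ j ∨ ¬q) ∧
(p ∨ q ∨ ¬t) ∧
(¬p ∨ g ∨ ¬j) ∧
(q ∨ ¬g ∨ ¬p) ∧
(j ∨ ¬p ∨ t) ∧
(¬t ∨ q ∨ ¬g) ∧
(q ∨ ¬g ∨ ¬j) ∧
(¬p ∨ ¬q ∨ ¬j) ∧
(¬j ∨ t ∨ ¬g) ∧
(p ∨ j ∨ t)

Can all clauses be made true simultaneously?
No

No, the formula is not satisfiable.

No assignment of truth values to the variables can make all 25 clauses true simultaneously.

The formula is UNSAT (unsatisfiable).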